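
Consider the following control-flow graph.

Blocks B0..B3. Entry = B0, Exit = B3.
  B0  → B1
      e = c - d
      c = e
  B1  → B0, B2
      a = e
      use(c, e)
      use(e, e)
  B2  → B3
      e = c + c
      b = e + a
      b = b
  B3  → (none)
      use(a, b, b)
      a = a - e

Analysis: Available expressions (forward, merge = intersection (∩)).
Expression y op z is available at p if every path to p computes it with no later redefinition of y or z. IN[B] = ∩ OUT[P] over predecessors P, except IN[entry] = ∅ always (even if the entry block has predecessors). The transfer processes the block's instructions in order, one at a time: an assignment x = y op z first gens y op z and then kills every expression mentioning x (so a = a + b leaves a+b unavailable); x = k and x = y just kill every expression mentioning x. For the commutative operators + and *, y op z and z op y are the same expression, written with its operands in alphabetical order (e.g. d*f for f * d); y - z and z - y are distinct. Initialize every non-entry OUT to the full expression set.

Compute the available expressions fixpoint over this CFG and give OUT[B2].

Answer: {a+e, c+c}

Working:
Converged values:
  B0:   IN={}   OUT={}
  B1:   IN={}   OUT={}
  B2:   IN={}   OUT={a+e, c+c}
  B3:   IN={a+e, c+c}   OUT={c+c}

Merge at B2: IN[B2] = OUT[B1] = {}
Applying B2's transfer function to that IN value gives OUT[B2] (row B2 above).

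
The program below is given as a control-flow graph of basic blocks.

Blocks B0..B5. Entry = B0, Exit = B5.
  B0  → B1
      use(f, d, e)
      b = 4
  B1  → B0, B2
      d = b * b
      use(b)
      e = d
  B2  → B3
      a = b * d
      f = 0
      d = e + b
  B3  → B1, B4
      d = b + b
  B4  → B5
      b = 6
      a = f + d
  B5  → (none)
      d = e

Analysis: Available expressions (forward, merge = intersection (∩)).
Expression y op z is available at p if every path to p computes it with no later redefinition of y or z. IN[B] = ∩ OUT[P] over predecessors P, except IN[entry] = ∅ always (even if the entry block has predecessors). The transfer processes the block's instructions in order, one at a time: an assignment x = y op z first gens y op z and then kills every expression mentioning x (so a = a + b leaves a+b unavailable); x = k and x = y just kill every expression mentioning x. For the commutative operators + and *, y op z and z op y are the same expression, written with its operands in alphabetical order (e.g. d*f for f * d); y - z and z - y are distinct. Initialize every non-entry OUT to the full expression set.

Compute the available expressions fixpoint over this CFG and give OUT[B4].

Converged values:
  B0:   IN={}   OUT={}
  B1:   IN={}   OUT={b*b}
  B2:   IN={b*b}   OUT={b*b, b+e}
  B3:   IN={b*b, b+e}   OUT={b*b, b+b, b+e}
  B4:   IN={b*b, b+b, b+e}   OUT={d+f}
  B5:   IN={d+f}   OUT={}

Merge at B4: IN[B4] = OUT[B3] = {b*b, b+b, b+e}
Applying B4's transfer function to that IN value gives OUT[B4] (row B4 above).

Answer: {d+f}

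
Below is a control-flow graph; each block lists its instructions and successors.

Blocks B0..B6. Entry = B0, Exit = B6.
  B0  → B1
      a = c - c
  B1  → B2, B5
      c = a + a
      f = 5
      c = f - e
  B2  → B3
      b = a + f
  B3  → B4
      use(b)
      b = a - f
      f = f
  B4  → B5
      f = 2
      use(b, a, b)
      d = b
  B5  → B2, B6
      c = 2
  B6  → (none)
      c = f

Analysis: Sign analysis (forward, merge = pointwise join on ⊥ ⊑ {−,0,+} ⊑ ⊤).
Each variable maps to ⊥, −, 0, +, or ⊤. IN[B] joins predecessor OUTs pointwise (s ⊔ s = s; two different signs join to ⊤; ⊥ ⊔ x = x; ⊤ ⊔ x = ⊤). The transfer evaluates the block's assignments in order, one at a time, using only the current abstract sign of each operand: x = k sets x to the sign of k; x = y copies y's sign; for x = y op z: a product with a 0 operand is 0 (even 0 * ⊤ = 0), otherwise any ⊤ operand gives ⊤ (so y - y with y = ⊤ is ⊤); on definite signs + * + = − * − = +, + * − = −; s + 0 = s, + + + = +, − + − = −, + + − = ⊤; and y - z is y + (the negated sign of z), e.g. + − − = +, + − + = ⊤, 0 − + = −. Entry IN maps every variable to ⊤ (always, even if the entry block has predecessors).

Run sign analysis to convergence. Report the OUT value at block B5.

Answer: {a: ⊤, b: ⊤, c: +, d: ⊤, e: ⊤, f: +}

Derivation:
Per-block solution:
  B0:  IN=(all ⊤)  OUT=(all ⊤)
  B1:  IN=(all ⊤)  OUT={f:+; rest ⊤}
  B2:  IN={f:+; rest ⊤}  OUT={f:+; rest ⊤}
  B3:  IN={f:+; rest ⊤}  OUT={f:+; rest ⊤}
  B4:  IN={f:+; rest ⊤}  OUT={f:+; rest ⊤}
  B5:  IN={f:+; rest ⊤}  OUT={c:+, f:+; rest ⊤}
  B6:  IN={c:+, f:+; rest ⊤}  OUT={c:+, f:+; rest ⊤}

Merge at B5: IN[B5] = OUT[B1] ⊔ OUT[B4] = {a: ⊤, b: ⊤, c: ⊤, d: ⊤, e: ⊤, f: +}
Applying B5's transfer function to that IN value gives OUT[B5] (row B5 above).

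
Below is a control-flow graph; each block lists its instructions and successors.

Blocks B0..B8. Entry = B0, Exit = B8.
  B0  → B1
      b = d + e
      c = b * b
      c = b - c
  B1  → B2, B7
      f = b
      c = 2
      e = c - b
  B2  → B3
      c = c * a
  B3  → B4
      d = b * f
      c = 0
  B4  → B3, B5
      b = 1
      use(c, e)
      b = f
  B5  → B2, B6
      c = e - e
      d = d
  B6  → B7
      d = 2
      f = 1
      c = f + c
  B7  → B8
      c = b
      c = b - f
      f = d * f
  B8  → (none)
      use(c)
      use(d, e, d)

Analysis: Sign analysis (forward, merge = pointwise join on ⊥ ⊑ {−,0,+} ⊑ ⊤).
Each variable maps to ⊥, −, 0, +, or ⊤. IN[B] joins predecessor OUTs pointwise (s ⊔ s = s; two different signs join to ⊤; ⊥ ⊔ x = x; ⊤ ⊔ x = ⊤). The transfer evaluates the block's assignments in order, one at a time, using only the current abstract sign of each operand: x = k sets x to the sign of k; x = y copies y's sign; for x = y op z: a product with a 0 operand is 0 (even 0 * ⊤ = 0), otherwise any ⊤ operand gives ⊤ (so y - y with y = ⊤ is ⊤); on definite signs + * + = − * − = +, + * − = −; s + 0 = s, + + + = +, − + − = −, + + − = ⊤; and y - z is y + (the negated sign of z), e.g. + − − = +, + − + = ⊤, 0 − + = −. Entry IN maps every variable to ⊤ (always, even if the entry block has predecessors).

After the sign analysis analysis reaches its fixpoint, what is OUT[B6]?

Converged values:
  B0:  IN=(all ⊤)  OUT=(all ⊤)
  B1:  IN=(all ⊤)  OUT={c:+; rest ⊤}
  B2:  IN=(all ⊤)  OUT=(all ⊤)
  B3:  IN=(all ⊤)  OUT={c:0; rest ⊤}
  B4:  IN={c:0; rest ⊤}  OUT={c:0; rest ⊤}
  B5:  IN={c:0; rest ⊤}  OUT=(all ⊤)
  B6:  IN=(all ⊤)  OUT={d:+, f:+; rest ⊤}
  B7:  IN=(all ⊤)  OUT=(all ⊤)
  B8:  IN=(all ⊤)  OUT=(all ⊤)

Merge at B6: IN[B6] = OUT[B5] = {a: ⊤, b: ⊤, c: ⊤, d: ⊤, e: ⊤, f: ⊤}
Applying B6's transfer function to that IN value gives OUT[B6] (row B6 above).

Answer: {a: ⊤, b: ⊤, c: ⊤, d: +, e: ⊤, f: +}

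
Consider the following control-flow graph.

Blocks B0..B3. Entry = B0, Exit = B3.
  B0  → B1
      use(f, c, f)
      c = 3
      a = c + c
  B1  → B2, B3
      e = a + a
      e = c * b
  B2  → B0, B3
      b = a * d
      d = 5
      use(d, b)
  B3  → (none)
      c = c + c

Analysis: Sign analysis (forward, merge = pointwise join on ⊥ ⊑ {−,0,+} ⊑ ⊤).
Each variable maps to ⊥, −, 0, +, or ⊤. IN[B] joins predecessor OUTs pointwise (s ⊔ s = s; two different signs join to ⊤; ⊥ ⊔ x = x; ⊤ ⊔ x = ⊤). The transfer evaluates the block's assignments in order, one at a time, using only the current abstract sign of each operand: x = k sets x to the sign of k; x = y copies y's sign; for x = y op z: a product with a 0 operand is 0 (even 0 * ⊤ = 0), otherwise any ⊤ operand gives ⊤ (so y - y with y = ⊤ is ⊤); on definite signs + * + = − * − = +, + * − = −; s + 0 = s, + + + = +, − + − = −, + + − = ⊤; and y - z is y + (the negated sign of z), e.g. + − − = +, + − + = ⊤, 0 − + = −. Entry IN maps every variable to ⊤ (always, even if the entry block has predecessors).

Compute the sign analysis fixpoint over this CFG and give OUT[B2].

Per-block solution:
  B0:  IN=(all ⊤)  OUT={a:+, c:+; rest ⊤}
  B1:  IN={a:+, c:+; rest ⊤}  OUT={a:+, c:+; rest ⊤}
  B2:  IN={a:+, c:+; rest ⊤}  OUT={a:+, c:+, d:+; rest ⊤}
  B3:  IN={a:+, c:+; rest ⊤}  OUT={a:+, c:+; rest ⊤}

Merge at B2: IN[B2] = OUT[B1] = {a: +, b: ⊤, c: +, d: ⊤, e: ⊤, f: ⊤}
Applying B2's transfer function to that IN value gives OUT[B2] (row B2 above).

Answer: {a: +, b: ⊤, c: +, d: +, e: ⊤, f: ⊤}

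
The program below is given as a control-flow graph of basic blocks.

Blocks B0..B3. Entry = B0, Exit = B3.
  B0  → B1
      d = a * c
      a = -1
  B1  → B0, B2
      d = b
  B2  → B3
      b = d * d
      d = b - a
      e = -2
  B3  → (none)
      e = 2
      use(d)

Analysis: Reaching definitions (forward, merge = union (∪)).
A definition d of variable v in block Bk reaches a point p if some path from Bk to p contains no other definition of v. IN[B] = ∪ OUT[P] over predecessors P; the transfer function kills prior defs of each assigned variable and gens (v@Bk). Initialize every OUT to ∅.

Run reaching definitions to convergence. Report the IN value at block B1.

Answer: {a@B0, d@B0}

Working:
Converged values:
  B0:   IN={a@B0, d@B1}   OUT={a@B0, d@B0}
  B1:   IN={a@B0, d@B0}   OUT={a@B0, d@B1}
  B2:   IN={a@B0, d@B1}   OUT={a@B0, b@B2, d@B2, e@B2}
  B3:   IN={a@B0, b@B2, d@B2, e@B2}   OUT={a@B0, b@B2, d@B2, e@B3}

Merge at B1: IN[B1] = OUT[B0] = {a@B0, d@B0}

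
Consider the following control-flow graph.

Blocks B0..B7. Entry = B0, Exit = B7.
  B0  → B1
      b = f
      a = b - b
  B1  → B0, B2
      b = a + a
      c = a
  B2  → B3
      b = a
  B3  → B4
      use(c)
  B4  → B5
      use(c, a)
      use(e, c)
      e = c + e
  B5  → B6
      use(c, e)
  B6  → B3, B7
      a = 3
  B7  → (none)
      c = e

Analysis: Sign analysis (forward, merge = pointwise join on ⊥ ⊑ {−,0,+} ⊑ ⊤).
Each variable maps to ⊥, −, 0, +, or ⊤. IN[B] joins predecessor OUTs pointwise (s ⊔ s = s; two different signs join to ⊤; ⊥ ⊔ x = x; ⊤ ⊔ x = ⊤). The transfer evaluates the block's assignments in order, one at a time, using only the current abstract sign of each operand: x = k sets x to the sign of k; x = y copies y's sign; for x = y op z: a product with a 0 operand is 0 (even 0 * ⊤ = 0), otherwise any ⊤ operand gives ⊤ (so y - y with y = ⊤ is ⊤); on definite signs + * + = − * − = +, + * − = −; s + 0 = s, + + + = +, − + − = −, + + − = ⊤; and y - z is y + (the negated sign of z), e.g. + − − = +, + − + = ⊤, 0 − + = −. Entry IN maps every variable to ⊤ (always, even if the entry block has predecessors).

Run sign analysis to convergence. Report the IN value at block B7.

Answer: {a: +, b: ⊤, c: ⊤, d: ⊤, e: ⊤, f: ⊤}

Working:
Fixpoint table:
  B0:  IN=(all ⊤)  OUT=(all ⊤)
  B1:  IN=(all ⊤)  OUT=(all ⊤)
  B2:  IN=(all ⊤)  OUT=(all ⊤)
  B3:  IN=(all ⊤)  OUT=(all ⊤)
  B4:  IN=(all ⊤)  OUT=(all ⊤)
  B5:  IN=(all ⊤)  OUT=(all ⊤)
  B6:  IN=(all ⊤)  OUT={a:+; rest ⊤}
  B7:  IN={a:+; rest ⊤}  OUT={a:+; rest ⊤}

Merge at B7: IN[B7] = OUT[B6] = {a: +, b: ⊤, c: ⊤, d: ⊤, e: ⊤, f: ⊤}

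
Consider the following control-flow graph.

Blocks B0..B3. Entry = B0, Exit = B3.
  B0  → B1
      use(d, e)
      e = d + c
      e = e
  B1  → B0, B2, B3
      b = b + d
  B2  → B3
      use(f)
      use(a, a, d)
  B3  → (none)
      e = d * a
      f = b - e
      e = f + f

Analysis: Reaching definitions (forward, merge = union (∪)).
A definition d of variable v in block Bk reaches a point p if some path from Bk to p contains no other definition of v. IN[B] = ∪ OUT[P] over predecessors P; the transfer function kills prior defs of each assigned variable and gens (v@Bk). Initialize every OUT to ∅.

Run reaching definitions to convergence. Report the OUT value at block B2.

Answer: {b@B1, e@B0}

Working:
Per-block solution:
  B0:   IN={b@B1, e@B0}   OUT={b@B1, e@B0}
  B1:   IN={b@B1, e@B0}   OUT={b@B1, e@B0}
  B2:   IN={b@B1, e@B0}   OUT={b@B1, e@B0}
  B3:   IN={b@B1, e@B0}   OUT={b@B1, e@B3, f@B3}

Merge at B2: IN[B2] = OUT[B1] = {b@B1, e@B0}
Applying B2's transfer function to that IN value gives OUT[B2] (row B2 above).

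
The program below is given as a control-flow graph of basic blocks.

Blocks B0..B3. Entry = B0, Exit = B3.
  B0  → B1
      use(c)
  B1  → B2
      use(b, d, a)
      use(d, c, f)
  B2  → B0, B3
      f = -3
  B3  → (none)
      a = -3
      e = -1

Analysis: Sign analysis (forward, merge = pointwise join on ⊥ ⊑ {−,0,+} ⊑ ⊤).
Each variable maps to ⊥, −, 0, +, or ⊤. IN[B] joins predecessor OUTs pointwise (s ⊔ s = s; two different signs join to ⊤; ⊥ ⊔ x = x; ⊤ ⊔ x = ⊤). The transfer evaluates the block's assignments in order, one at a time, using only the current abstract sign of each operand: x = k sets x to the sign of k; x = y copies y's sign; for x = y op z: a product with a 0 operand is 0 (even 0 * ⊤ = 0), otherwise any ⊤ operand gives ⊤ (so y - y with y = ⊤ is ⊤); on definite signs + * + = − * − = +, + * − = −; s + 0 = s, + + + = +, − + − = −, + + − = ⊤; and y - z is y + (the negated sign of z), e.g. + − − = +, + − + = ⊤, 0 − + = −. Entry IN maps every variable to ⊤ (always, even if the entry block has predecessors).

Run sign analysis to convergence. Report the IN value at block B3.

Converged values:
  B0: | IN=(all ⊤) | OUT=(all ⊤)
  B1: | IN=(all ⊤) | OUT=(all ⊤)
  B2: | IN=(all ⊤) | OUT={f:-; rest ⊤}
  B3: | IN={f:-; rest ⊤} | OUT={a:-, e:-, f:-; rest ⊤}

Merge at B3: IN[B3] = OUT[B2] = {a: ⊤, b: ⊤, c: ⊤, d: ⊤, e: ⊤, f: -}

Answer: {a: ⊤, b: ⊤, c: ⊤, d: ⊤, e: ⊤, f: -}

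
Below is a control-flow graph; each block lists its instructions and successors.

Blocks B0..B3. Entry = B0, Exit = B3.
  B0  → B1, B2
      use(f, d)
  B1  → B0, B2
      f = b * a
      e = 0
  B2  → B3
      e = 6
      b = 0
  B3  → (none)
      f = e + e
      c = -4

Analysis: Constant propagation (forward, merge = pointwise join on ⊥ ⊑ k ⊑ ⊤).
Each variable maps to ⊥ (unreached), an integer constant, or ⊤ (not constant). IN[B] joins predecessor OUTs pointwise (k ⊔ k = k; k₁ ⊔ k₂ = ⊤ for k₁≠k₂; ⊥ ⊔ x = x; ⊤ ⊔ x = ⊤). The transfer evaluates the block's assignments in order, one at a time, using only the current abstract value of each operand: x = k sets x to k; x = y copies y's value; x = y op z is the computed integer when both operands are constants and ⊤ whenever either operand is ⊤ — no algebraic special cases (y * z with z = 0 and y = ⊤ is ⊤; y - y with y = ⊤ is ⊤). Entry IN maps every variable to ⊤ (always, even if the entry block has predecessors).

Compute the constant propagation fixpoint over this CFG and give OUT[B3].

Per-block solution:
  B0: | IN=(all ⊤) | OUT=(all ⊤)
  B1: | IN=(all ⊤) | OUT={e:0; rest ⊤}
  B2: | IN=(all ⊤) | OUT={b:0, e:6; rest ⊤}
  B3: | IN={b:0, e:6; rest ⊤} | OUT={b:0, c:-4, e:6, f:12; rest ⊤}

Merge at B3: IN[B3] = OUT[B2] = {a: ⊤, b: 0, c: ⊤, d: ⊤, e: 6, f: ⊤}
Applying B3's transfer function to that IN value gives OUT[B3] (row B3 above).

Answer: {a: ⊤, b: 0, c: -4, d: ⊤, e: 6, f: 12}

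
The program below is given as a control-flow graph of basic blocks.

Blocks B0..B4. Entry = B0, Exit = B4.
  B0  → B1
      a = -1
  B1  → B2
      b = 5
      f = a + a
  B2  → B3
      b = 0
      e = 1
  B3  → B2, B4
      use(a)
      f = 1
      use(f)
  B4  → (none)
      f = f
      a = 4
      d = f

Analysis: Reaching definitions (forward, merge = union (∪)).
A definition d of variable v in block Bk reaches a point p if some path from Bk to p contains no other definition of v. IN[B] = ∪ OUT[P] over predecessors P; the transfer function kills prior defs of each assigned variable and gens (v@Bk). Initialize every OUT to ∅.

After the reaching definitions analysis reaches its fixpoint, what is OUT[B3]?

Answer: {a@B0, b@B2, e@B2, f@B3}

Derivation:
Fixpoint table:
  B0: | IN={} | OUT={a@B0}
  B1: | IN={a@B0} | OUT={a@B0, b@B1, f@B1}
  B2: | IN={a@B0, b@B1, b@B2, e@B2, f@B1, f@B3} | OUT={a@B0, b@B2, e@B2, f@B1, f@B3}
  B3: | IN={a@B0, b@B2, e@B2, f@B1, f@B3} | OUT={a@B0, b@B2, e@B2, f@B3}
  B4: | IN={a@B0, b@B2, e@B2, f@B3} | OUT={a@B4, b@B2, d@B4, e@B2, f@B4}

Merge at B3: IN[B3] = OUT[B2] = {a@B0, b@B2, e@B2, f@B1, f@B3}
Applying B3's transfer function to that IN value gives OUT[B3] (row B3 above).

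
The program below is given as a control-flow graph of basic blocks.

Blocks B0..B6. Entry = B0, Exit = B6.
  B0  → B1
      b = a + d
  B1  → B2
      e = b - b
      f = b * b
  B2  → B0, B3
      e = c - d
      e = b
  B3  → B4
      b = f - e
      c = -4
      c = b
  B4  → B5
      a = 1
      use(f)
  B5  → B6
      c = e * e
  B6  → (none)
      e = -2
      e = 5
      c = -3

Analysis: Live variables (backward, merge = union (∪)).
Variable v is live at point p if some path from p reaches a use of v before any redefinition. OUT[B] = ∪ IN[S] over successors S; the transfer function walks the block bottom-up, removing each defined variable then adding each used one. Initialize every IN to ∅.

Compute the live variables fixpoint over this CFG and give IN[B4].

Per-block solution:
  B0:  IN={a, c, d}  OUT={a, b, c, d}
  B1:  IN={a, b, c, d}  OUT={a, b, c, d, f}
  B2:  IN={a, b, c, d, f}  OUT={a, c, d, e, f}
  B3:  IN={e, f}  OUT={e, f}
  B4:  IN={e, f}  OUT={e}
  B5:  IN={e}  OUT={}
  B6:  IN={}  OUT={}

Merge at B4: OUT[B4] = IN[B5] = {e}
Applying B4's transfer function to that OUT value gives IN[B4] (row B4 above).

Answer: {e, f}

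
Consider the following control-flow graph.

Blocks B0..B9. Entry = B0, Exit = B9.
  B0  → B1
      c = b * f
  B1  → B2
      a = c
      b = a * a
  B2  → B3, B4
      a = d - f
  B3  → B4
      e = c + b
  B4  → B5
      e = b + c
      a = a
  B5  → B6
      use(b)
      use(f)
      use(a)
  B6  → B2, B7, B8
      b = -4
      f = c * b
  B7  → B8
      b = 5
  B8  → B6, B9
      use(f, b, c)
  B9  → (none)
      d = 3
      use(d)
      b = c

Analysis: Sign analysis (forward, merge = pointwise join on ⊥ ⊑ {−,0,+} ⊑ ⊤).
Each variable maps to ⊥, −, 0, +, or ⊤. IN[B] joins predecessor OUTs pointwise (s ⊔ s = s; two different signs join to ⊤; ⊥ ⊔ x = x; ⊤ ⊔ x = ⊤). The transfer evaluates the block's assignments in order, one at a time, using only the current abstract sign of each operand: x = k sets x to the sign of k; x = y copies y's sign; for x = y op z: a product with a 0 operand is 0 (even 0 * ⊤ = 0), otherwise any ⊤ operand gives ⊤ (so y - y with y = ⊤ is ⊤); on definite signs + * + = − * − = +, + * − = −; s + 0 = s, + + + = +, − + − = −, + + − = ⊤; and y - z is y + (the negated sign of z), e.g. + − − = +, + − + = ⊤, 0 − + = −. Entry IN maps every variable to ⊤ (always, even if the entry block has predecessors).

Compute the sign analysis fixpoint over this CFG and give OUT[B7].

Per-block solution:
  B0: | IN=(all ⊤) | OUT=(all ⊤)
  B1: | IN=(all ⊤) | OUT=(all ⊤)
  B2: | IN=(all ⊤) | OUT=(all ⊤)
  B3: | IN=(all ⊤) | OUT=(all ⊤)
  B4: | IN=(all ⊤) | OUT=(all ⊤)
  B5: | IN=(all ⊤) | OUT=(all ⊤)
  B6: | IN=(all ⊤) | OUT={b:-; rest ⊤}
  B7: | IN={b:-; rest ⊤} | OUT={b:+; rest ⊤}
  B8: | IN=(all ⊤) | OUT=(all ⊤)
  B9: | IN=(all ⊤) | OUT={d:+; rest ⊤}

Merge at B7: IN[B7] = OUT[B6] = {a: ⊤, b: -, c: ⊤, d: ⊤, e: ⊤, f: ⊤}
Applying B7's transfer function to that IN value gives OUT[B7] (row B7 above).

Answer: {a: ⊤, b: +, c: ⊤, d: ⊤, e: ⊤, f: ⊤}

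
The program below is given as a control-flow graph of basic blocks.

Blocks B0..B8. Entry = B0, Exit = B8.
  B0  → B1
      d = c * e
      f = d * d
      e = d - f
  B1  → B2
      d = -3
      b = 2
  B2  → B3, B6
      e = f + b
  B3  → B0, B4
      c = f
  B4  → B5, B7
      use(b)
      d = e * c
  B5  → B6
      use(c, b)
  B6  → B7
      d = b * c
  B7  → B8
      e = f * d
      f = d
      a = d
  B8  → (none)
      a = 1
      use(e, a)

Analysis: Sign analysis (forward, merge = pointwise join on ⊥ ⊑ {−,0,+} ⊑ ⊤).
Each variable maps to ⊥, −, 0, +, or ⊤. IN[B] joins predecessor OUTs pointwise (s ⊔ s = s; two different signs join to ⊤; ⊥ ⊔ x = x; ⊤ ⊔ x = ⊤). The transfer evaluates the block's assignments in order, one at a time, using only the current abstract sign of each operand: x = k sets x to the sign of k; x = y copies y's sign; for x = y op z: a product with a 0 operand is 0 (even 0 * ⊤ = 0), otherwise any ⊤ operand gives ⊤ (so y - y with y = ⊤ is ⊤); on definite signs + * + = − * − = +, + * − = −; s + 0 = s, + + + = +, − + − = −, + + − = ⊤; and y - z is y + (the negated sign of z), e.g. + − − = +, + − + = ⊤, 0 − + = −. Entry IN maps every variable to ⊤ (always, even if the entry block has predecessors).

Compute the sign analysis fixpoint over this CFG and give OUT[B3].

Converged values:
  B0: | IN=(all ⊤) | OUT=(all ⊤)
  B1: | IN=(all ⊤) | OUT={b:+, d:-; rest ⊤}
  B2: | IN={b:+, d:-; rest ⊤} | OUT={b:+, d:-; rest ⊤}
  B3: | IN={b:+, d:-; rest ⊤} | OUT={b:+, d:-; rest ⊤}
  B4: | IN={b:+, d:-; rest ⊤} | OUT={b:+; rest ⊤}
  B5: | IN={b:+; rest ⊤} | OUT={b:+; rest ⊤}
  B6: | IN={b:+; rest ⊤} | OUT={b:+; rest ⊤}
  B7: | IN={b:+; rest ⊤} | OUT={b:+; rest ⊤}
  B8: | IN={b:+; rest ⊤} | OUT={a:+, b:+; rest ⊤}

Merge at B3: IN[B3] = OUT[B2] = {a: ⊤, b: +, c: ⊤, d: -, e: ⊤, f: ⊤}
Applying B3's transfer function to that IN value gives OUT[B3] (row B3 above).

Answer: {a: ⊤, b: +, c: ⊤, d: -, e: ⊤, f: ⊤}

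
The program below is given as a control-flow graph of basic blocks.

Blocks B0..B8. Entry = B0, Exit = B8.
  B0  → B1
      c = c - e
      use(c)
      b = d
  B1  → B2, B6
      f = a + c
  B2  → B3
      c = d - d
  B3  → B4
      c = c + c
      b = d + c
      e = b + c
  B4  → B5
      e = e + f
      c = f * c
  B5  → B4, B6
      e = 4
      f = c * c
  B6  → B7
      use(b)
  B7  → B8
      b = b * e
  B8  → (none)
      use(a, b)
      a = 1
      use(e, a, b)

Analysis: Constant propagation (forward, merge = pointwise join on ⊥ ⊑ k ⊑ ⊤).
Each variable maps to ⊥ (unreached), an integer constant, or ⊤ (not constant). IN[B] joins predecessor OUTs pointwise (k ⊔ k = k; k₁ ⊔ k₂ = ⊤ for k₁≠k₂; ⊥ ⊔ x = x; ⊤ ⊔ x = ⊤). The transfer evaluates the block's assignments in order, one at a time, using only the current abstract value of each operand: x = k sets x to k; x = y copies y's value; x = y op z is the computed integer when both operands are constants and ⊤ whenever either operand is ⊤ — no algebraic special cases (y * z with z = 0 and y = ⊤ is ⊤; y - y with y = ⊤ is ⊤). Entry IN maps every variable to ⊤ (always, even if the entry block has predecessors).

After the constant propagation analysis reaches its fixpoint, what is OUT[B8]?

Answer: {a: 1, b: ⊤, c: ⊤, d: ⊤, e: ⊤, f: ⊤}

Derivation:
Fixpoint table:
  B0:  IN=(all ⊤)  OUT=(all ⊤)
  B1:  IN=(all ⊤)  OUT=(all ⊤)
  B2:  IN=(all ⊤)  OUT=(all ⊤)
  B3:  IN=(all ⊤)  OUT=(all ⊤)
  B4:  IN=(all ⊤)  OUT=(all ⊤)
  B5:  IN=(all ⊤)  OUT={e:4; rest ⊤}
  B6:  IN=(all ⊤)  OUT=(all ⊤)
  B7:  IN=(all ⊤)  OUT=(all ⊤)
  B8:  IN=(all ⊤)  OUT={a:1; rest ⊤}

Merge at B8: IN[B8] = OUT[B7] = {a: ⊤, b: ⊤, c: ⊤, d: ⊤, e: ⊤, f: ⊤}
Applying B8's transfer function to that IN value gives OUT[B8] (row B8 above).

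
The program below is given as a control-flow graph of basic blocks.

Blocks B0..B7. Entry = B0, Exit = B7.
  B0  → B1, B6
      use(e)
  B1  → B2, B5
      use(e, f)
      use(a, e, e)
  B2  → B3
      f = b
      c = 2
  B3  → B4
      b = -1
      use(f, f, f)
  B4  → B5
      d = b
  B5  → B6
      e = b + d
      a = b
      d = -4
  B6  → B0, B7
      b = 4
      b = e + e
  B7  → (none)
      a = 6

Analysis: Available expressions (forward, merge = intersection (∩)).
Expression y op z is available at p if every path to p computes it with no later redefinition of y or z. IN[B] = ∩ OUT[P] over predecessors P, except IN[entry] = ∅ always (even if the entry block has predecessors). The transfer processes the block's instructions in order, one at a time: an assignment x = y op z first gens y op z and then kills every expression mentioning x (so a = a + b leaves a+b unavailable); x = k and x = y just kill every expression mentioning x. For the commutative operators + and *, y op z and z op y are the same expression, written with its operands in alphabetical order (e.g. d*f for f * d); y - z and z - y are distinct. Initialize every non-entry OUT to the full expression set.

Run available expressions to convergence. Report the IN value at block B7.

Fixpoint table:
  B0:   IN={}   OUT={}
  B1:   IN={}   OUT={}
  B2:   IN={}   OUT={}
  B3:   IN={}   OUT={}
  B4:   IN={}   OUT={}
  B5:   IN={}   OUT={}
  B6:   IN={}   OUT={e+e}
  B7:   IN={e+e}   OUT={e+e}

Merge at B7: IN[B7] = OUT[B6] = {e+e}

Answer: {e+e}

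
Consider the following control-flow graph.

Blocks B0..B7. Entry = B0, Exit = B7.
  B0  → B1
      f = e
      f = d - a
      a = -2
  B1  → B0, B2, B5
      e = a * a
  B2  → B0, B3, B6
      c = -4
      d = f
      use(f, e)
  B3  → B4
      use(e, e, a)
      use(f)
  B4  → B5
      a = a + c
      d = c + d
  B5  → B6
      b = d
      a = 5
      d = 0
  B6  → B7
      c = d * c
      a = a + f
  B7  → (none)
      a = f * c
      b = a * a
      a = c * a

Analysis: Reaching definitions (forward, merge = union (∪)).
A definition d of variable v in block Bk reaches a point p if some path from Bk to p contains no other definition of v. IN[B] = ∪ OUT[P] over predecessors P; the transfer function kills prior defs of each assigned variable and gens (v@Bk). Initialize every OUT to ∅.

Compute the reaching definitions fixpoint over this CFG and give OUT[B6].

Answer: {a@B6, b@B5, c@B6, d@B2, d@B5, e@B1, f@B0}

Derivation:
Fixpoint table:
  B0:  IN={a@B0, c@B2, d@B2, e@B1, f@B0}  OUT={a@B0, c@B2, d@B2, e@B1, f@B0}
  B1:  IN={a@B0, c@B2, d@B2, e@B1, f@B0}  OUT={a@B0, c@B2, d@B2, e@B1, f@B0}
  B2:  IN={a@B0, c@B2, d@B2, e@B1, f@B0}  OUT={a@B0, c@B2, d@B2, e@B1, f@B0}
  B3:  IN={a@B0, c@B2, d@B2, e@B1, f@B0}  OUT={a@B0, c@B2, d@B2, e@B1, f@B0}
  B4:  IN={a@B0, c@B2, d@B2, e@B1, f@B0}  OUT={a@B4, c@B2, d@B4, e@B1, f@B0}
  B5:  IN={a@B0, a@B4, c@B2, d@B2, d@B4, e@B1, f@B0}  OUT={a@B5, b@B5, c@B2, d@B5, e@B1, f@B0}
  B6:  IN={a@B0, a@B5, b@B5, c@B2, d@B2, d@B5, e@B1, f@B0}  OUT={a@B6, b@B5, c@B6, d@B2, d@B5, e@B1, f@B0}
  B7:  IN={a@B6, b@B5, c@B6, d@B2, d@B5, e@B1, f@B0}  OUT={a@B7, b@B7, c@B6, d@B2, d@B5, e@B1, f@B0}

Merge at B6: IN[B6] = OUT[B2] ⊔ OUT[B5] = {a@B0, a@B5, b@B5, c@B2, d@B2, d@B5, e@B1, f@B0}
Applying B6's transfer function to that IN value gives OUT[B6] (row B6 above).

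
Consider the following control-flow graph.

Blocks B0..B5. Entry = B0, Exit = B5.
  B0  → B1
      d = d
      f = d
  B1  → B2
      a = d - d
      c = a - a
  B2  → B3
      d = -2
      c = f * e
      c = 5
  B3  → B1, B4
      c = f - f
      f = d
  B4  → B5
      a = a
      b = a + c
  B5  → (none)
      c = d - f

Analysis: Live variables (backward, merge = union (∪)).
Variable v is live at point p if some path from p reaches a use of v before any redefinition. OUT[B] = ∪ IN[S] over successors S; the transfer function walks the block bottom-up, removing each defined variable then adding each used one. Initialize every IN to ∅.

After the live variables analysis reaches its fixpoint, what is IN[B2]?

Answer: {a, e, f}

Working:
Converged values:
  B0:   IN={d, e}   OUT={d, e, f}
  B1:   IN={d, e, f}   OUT={a, e, f}
  B2:   IN={a, e, f}   OUT={a, d, e, f}
  B3:   IN={a, d, e, f}   OUT={a, c, d, e, f}
  B4:   IN={a, c, d, f}   OUT={d, f}
  B5:   IN={d, f}   OUT={}

Merge at B2: OUT[B2] = IN[B3] = {a, d, e, f}
Applying B2's transfer function to that OUT value gives IN[B2] (row B2 above).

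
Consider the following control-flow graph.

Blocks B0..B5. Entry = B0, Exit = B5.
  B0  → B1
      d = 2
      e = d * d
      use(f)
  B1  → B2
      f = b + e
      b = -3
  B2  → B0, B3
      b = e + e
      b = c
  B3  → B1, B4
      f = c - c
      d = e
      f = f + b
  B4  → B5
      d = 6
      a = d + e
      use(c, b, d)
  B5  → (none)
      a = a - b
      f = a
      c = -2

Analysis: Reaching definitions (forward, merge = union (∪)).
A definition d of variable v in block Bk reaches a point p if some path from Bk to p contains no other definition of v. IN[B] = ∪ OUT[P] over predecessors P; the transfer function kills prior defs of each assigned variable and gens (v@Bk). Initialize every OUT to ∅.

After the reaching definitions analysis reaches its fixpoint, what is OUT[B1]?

Fixpoint table:
  B0:   IN={b@B2, d@B0, d@B3, e@B0, f@B1}   OUT={b@B2, d@B0, e@B0, f@B1}
  B1:   IN={b@B2, d@B0, d@B3, e@B0, f@B1, f@B3}   OUT={b@B1, d@B0, d@B3, e@B0, f@B1}
  B2:   IN={b@B1, d@B0, d@B3, e@B0, f@B1}   OUT={b@B2, d@B0, d@B3, e@B0, f@B1}
  B3:   IN={b@B2, d@B0, d@B3, e@B0, f@B1}   OUT={b@B2, d@B3, e@B0, f@B3}
  B4:   IN={b@B2, d@B3, e@B0, f@B3}   OUT={a@B4, b@B2, d@B4, e@B0, f@B3}
  B5:   IN={a@B4, b@B2, d@B4, e@B0, f@B3}   OUT={a@B5, b@B2, c@B5, d@B4, e@B0, f@B5}

Merge at B1: IN[B1] = OUT[B0] ⊔ OUT[B3] = {b@B2, d@B0, d@B3, e@B0, f@B1, f@B3}
Applying B1's transfer function to that IN value gives OUT[B1] (row B1 above).

Answer: {b@B1, d@B0, d@B3, e@B0, f@B1}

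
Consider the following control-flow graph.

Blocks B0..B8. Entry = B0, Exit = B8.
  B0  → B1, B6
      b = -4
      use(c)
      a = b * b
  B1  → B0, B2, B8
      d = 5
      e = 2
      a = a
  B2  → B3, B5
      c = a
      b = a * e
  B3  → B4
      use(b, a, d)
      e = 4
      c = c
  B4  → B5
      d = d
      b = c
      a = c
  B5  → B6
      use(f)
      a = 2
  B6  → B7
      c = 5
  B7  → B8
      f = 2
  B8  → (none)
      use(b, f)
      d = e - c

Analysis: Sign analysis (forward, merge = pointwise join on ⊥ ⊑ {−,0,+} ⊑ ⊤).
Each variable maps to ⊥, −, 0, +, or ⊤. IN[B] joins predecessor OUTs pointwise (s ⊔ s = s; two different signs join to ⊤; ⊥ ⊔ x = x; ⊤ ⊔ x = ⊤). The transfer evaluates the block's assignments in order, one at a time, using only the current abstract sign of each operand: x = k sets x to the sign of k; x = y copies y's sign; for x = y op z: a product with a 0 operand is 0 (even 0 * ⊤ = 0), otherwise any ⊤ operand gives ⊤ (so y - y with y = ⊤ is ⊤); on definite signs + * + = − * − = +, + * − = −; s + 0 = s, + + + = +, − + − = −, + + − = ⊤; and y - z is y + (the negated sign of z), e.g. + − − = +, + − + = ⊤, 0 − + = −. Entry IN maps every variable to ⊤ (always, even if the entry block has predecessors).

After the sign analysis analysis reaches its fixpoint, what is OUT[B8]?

Answer: {a: +, b: ⊤, c: ⊤, d: ⊤, e: ⊤, f: ⊤}

Derivation:
Converged values:
  B0: | IN=(all ⊤) | OUT={a:+, b:-; rest ⊤}
  B1: | IN={a:+, b:-; rest ⊤} | OUT={a:+, b:-, d:+, e:+; rest ⊤}
  B2: | IN={a:+, b:-, d:+, e:+; rest ⊤} | OUT={a:+, b:+, c:+, d:+, e:+; rest ⊤}
  B3: | IN={a:+, b:+, c:+, d:+, e:+; rest ⊤} | OUT={a:+, b:+, c:+, d:+, e:+; rest ⊤}
  B4: | IN={a:+, b:+, c:+, d:+, e:+; rest ⊤} | OUT={a:+, b:+, c:+, d:+, e:+; rest ⊤}
  B5: | IN={a:+, b:+, c:+, d:+, e:+; rest ⊤} | OUT={a:+, b:+, c:+, d:+, e:+; rest ⊤}
  B6: | IN={a:+; rest ⊤} | OUT={a:+, c:+; rest ⊤}
  B7: | IN={a:+, c:+; rest ⊤} | OUT={a:+, c:+, f:+; rest ⊤}
  B8: | IN={a:+; rest ⊤} | OUT={a:+; rest ⊤}

Merge at B8: IN[B8] = OUT[B1] ⊔ OUT[B7] = {a: +, b: ⊤, c: ⊤, d: ⊤, e: ⊤, f: ⊤}
Applying B8's transfer function to that IN value gives OUT[B8] (row B8 above).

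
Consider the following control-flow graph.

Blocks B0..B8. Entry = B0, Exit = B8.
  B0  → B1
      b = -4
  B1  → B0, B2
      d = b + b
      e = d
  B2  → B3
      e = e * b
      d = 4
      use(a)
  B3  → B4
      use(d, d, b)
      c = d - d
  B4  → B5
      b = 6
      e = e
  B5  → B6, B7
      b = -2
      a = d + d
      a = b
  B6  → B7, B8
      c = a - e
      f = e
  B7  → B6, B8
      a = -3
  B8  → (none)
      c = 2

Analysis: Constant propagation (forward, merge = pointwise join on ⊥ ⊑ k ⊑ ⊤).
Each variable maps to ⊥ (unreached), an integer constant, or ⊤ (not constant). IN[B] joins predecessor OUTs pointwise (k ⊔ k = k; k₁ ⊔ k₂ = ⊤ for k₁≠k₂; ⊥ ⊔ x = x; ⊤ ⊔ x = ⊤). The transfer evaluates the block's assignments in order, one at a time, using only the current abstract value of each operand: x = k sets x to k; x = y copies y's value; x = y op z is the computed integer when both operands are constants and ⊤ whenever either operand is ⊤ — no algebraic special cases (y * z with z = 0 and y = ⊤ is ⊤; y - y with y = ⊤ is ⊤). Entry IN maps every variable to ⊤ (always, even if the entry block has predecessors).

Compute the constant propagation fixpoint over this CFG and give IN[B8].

Answer: {a: ⊤, b: -2, c: ⊤, d: 4, e: 32, f: ⊤}

Trace:
Per-block solution:
  B0:  IN=(all ⊤)  OUT={b:-4; rest ⊤}
  B1:  IN={b:-4; rest ⊤}  OUT={b:-4, d:-8, e:-8; rest ⊤}
  B2:  IN={b:-4, d:-8, e:-8; rest ⊤}  OUT={b:-4, d:4, e:32; rest ⊤}
  B3:  IN={b:-4, d:4, e:32; rest ⊤}  OUT={b:-4, c:0, d:4, e:32; rest ⊤}
  B4:  IN={b:-4, c:0, d:4, e:32; rest ⊤}  OUT={b:6, c:0, d:4, e:32; rest ⊤}
  B5:  IN={b:6, c:0, d:4, e:32; rest ⊤}  OUT={a:-2, b:-2, c:0, d:4, e:32; rest ⊤}
  B6:  IN={b:-2, d:4, e:32; rest ⊤}  OUT={b:-2, d:4, e:32, f:32; rest ⊤}
  B7:  IN={b:-2, d:4, e:32; rest ⊤}  OUT={a:-3, b:-2, d:4, e:32; rest ⊤}
  B8:  IN={b:-2, d:4, e:32; rest ⊤}  OUT={b:-2, c:2, d:4, e:32; rest ⊤}

Merge at B8: IN[B8] = OUT[B6] ⊔ OUT[B7] = {a: ⊤, b: -2, c: ⊤, d: 4, e: 32, f: ⊤}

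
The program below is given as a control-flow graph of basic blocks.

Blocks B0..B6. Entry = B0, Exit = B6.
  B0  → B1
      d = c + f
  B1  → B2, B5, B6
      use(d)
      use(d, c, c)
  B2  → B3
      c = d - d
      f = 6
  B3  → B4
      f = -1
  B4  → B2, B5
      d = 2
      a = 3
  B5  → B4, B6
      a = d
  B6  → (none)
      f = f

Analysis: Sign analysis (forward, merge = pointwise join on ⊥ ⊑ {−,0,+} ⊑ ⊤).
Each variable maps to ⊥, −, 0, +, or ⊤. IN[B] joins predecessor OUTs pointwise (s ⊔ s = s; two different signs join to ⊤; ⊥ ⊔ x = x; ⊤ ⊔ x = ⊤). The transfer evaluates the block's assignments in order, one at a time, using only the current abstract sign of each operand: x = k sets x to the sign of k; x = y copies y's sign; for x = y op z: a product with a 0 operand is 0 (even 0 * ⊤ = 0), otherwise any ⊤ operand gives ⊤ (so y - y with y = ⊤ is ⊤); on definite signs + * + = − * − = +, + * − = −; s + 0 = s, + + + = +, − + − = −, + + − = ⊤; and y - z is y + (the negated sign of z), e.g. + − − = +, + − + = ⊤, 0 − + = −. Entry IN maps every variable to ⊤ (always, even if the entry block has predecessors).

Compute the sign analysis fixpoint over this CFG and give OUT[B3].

Answer: {a: ⊤, b: ⊤, c: ⊤, d: ⊤, e: ⊤, f: -}

Derivation:
Fixpoint table:
  B0: | IN=(all ⊤) | OUT=(all ⊤)
  B1: | IN=(all ⊤) | OUT=(all ⊤)
  B2: | IN=(all ⊤) | OUT={f:+; rest ⊤}
  B3: | IN={f:+; rest ⊤} | OUT={f:-; rest ⊤}
  B4: | IN=(all ⊤) | OUT={a:+, d:+; rest ⊤}
  B5: | IN=(all ⊤) | OUT=(all ⊤)
  B6: | IN=(all ⊤) | OUT=(all ⊤)

Merge at B3: IN[B3] = OUT[B2] = {a: ⊤, b: ⊤, c: ⊤, d: ⊤, e: ⊤, f: +}
Applying B3's transfer function to that IN value gives OUT[B3] (row B3 above).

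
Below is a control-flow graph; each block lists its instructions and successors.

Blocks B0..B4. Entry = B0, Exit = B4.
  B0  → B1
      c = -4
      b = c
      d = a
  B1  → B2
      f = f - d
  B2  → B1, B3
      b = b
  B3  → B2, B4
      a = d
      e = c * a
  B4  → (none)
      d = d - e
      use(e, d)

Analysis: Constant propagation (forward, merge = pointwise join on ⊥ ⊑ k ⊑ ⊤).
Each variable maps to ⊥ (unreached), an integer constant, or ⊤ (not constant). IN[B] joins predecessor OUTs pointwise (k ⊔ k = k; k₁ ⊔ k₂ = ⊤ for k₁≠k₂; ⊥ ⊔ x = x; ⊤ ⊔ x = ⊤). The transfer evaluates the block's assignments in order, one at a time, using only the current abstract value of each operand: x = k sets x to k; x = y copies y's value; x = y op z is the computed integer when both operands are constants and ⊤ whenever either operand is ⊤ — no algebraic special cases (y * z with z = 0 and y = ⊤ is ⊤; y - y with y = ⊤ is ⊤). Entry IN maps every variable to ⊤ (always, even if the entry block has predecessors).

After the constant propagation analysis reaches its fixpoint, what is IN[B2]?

Answer: {a: ⊤, b: -4, c: -4, d: ⊤, e: ⊤, f: ⊤}

Working:
Converged values:
  B0:   IN=(all ⊤)   OUT={b:-4, c:-4; rest ⊤}
  B1:   IN={b:-4, c:-4; rest ⊤}   OUT={b:-4, c:-4; rest ⊤}
  B2:   IN={b:-4, c:-4; rest ⊤}   OUT={b:-4, c:-4; rest ⊤}
  B3:   IN={b:-4, c:-4; rest ⊤}   OUT={b:-4, c:-4; rest ⊤}
  B4:   IN={b:-4, c:-4; rest ⊤}   OUT={b:-4, c:-4; rest ⊤}

Merge at B2: IN[B2] = OUT[B1] ⊔ OUT[B3] = {a: ⊤, b: -4, c: -4, d: ⊤, e: ⊤, f: ⊤}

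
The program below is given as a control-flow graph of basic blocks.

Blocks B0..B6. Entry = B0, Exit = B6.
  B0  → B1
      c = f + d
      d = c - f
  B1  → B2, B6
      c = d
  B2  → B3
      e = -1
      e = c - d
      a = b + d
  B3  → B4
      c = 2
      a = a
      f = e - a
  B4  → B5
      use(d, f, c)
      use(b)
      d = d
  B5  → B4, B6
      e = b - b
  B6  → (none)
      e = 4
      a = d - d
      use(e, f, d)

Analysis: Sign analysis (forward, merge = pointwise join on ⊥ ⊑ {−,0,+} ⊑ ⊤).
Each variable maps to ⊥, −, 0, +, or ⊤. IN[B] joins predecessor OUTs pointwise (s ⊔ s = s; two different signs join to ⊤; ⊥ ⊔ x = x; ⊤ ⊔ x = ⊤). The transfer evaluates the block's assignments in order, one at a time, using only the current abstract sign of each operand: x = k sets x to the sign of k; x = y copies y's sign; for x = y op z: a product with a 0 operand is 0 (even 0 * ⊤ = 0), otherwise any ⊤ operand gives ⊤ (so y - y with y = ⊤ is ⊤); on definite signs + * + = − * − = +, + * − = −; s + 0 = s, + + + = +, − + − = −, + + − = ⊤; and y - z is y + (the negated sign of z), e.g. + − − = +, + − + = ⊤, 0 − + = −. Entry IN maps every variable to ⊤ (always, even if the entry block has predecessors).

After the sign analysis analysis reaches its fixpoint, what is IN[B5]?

Fixpoint table:
  B0:   IN=(all ⊤)   OUT=(all ⊤)
  B1:   IN=(all ⊤)   OUT=(all ⊤)
  B2:   IN=(all ⊤)   OUT=(all ⊤)
  B3:   IN=(all ⊤)   OUT={c:+; rest ⊤}
  B4:   IN={c:+; rest ⊤}   OUT={c:+; rest ⊤}
  B5:   IN={c:+; rest ⊤}   OUT={c:+; rest ⊤}
  B6:   IN=(all ⊤)   OUT={e:+; rest ⊤}

Merge at B5: IN[B5] = OUT[B4] = {a: ⊤, b: ⊤, c: +, d: ⊤, e: ⊤, f: ⊤}

Answer: {a: ⊤, b: ⊤, c: +, d: ⊤, e: ⊤, f: ⊤}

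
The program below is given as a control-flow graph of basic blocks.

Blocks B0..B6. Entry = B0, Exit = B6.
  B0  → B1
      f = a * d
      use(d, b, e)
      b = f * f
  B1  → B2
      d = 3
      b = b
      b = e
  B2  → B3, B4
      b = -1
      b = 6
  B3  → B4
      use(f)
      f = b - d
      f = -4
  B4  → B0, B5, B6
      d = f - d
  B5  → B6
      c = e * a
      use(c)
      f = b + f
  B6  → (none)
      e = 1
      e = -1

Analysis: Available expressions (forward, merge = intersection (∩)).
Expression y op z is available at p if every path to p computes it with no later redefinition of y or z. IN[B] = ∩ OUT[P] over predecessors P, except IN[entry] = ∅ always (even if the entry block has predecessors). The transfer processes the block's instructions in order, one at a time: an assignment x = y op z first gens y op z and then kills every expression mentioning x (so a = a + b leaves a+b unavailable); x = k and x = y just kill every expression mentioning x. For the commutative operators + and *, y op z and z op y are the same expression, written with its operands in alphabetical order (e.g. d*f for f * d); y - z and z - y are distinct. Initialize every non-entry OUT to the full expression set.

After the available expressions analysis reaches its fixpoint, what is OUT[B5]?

Answer: {a*e}

Working:
Per-block solution:
  B0:   IN={}   OUT={a*d, f*f}
  B1:   IN={a*d, f*f}   OUT={f*f}
  B2:   IN={f*f}   OUT={f*f}
  B3:   IN={f*f}   OUT={b-d}
  B4:   IN={}   OUT={}
  B5:   IN={}   OUT={a*e}
  B6:   IN={}   OUT={}

Merge at B5: IN[B5] = OUT[B4] = {}
Applying B5's transfer function to that IN value gives OUT[B5] (row B5 above).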